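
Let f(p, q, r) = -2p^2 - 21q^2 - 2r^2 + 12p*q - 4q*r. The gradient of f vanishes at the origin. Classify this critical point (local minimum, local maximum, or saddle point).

The Hessian at the origin is H = [[-4, 12, 0], [12, -42, -4], [0, -4, -4]].
Congruent diagonalization of H (simultaneous row and column reduction) yields pivots -4, -6, -4/3.
That gives 3 negative pivots.
H is negative definite, so the origin is a strict local maximum.

local maximum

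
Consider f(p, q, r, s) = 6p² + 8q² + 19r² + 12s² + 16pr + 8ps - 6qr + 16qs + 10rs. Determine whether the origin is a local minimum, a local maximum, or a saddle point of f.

local minimum

The Hessian at the origin is H = [[12, 0, 16, 8], [0, 16, -6, 16], [16, -6, 38, 10], [8, 16, 10, 24]].
Congruent diagonalization of H (simultaneous row and column reduction) yields pivots 12, 16, 173/12, 120/173.
So there are 4 positive pivots.
H is positive definite, so the origin is a strict local minimum.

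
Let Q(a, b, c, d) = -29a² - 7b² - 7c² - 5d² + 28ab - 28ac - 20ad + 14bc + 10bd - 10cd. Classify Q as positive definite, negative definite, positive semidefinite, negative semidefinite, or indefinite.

negative semidefinite

The associated matrix is A = [[-29, 14, -14, -10], [14, -7, 7, 5], [-14, 7, -7, -5], [-10, 5, -5, -5]].
Applying the same elementary operations to the rows and columns of A produces a congruent diagonal matrix with entries -29, -7/29, 0, -10/7.
So there are 3 negative, 1 zero pivots.
Hence Q is negative semidefinite.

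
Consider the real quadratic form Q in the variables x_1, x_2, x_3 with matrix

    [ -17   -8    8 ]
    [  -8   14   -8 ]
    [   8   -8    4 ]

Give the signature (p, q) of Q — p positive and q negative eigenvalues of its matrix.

Row-reducing A symmetrically gives the diagonal entries -17, 302/17, -4/151.
So there are 1 positive, 2 negative pivots.

(1, 2)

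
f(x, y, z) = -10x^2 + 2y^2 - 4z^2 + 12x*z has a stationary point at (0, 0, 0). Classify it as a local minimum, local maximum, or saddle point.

The Hessian at the origin is H = [[-20, 0, 12], [0, 4, 0], [12, 0, -8]].
Symmetric row and column elimination reduces H to a congruent diagonal form with pivots -20, 4, -4/5.
Counting signs: 1 positive, 2 negative.
H is indefinite, so the origin is a saddle point.

saddle point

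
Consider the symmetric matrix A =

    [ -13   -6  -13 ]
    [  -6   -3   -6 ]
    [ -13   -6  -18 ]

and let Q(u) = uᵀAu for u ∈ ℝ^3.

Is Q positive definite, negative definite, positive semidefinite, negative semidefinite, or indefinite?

negative definite

Leading principal minors: Δ_1 = -13, Δ_2 = 3, Δ_3 = -15.
The signs alternate starting with Δ_1 < 0, so by Sylvester's criterion Q is negative definite.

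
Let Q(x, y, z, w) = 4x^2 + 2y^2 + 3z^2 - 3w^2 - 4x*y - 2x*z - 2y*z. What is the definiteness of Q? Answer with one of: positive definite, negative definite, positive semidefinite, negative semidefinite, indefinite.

The symmetric matrix is A = [[4, -2, -1, 0], [-2, 2, -1, 0], [-1, -1, 3, 0], [0, 0, 0, -3]].
Congruent diagonalization of A (simultaneous row and column reduction) yields pivots 4, 1, 1/2, -3.
So there are 3 positive, 1 negative pivots.
Hence Q is indefinite.

indefinite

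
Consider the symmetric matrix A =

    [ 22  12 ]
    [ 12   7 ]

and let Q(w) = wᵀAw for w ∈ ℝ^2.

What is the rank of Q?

2

Row-reducing A symmetrically gives the diagonal entries 22, 5/11.
That gives 2 positive pivots.
The rank is the number of nonzero pivots: 2.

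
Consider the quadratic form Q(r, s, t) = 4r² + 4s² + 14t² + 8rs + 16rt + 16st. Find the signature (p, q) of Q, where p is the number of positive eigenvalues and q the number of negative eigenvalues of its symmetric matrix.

Write A = [[4, 4, 8], [4, 4, 8], [8, 8, 14]].
Symmetric row and column elimination reduces A to a congruent diagonal form with pivots 4, 0, -2.
Counting signs: 1 positive, 1 negative, 1 zero.

(1, 1)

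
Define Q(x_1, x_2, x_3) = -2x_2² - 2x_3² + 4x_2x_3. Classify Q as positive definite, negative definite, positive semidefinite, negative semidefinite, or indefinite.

negative semidefinite

The associated matrix is A = [[0, 0, 0], [0, -2, 2], [0, 2, -2]].
Congruent diagonalization of A (simultaneous row and column reduction) yields pivots 0, -2, 0.
Counting signs: 1 negative, 2 zero.
Hence Q is negative semidefinite.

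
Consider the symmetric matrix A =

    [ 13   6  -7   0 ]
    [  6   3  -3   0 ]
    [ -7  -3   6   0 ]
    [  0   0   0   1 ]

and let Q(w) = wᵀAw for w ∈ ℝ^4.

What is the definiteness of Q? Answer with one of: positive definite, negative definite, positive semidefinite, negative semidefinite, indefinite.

positive definite

Leading principal minors: Δ_1 = 13, Δ_2 = 3, Δ_3 = 6, Δ_4 = 6.
All leading principal minors are positive, so by Sylvester's criterion Q is positive definite.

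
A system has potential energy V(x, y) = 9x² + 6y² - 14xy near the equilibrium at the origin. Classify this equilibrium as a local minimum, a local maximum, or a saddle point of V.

local minimum

The Hessian at the origin is H = [[18, -14], [-14, 12]].
det H = 18·12 − (-14)² = 20 > 0 and H[1,1] = 18 > 0, so H is positive definite.
Therefore the origin is a local minimum.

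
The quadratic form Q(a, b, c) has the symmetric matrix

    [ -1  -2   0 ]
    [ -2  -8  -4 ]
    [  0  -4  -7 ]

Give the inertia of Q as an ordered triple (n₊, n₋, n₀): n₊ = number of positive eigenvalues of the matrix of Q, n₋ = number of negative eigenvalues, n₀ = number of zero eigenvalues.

(0, 3, 0)

Congruent diagonalization of A (simultaneous row and column reduction) yields pivots -1, -4, -3.
So there are 3 negative pivots.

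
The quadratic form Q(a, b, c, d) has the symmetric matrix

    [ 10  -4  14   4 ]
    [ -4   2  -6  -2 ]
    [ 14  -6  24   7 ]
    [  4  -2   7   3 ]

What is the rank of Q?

An LDLᵀ factorisation of A has diagonal entries 10, 2/5, 4, 3/4.
So there are 4 positive pivots.
The rank is the number of nonzero pivots: 4.

4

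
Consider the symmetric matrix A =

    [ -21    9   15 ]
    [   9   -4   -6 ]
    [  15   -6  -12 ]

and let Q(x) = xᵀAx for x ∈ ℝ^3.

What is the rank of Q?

2

Applying the same elementary operations to the rows and columns of A produces a congruent diagonal matrix with entries -21, -1/7, 0.
So there are 2 negative, 1 zero pivots.
The rank is the number of nonzero pivots: 2.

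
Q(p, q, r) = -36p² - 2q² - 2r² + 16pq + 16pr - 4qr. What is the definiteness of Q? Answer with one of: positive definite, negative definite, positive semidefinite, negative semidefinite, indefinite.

The symmetric matrix is A = [[-36, 8, 8], [8, -2, -2], [8, -2, -2]].
Symmetric row and column elimination reduces A to a congruent diagonal form with pivots -36, -2/9, 0.
So there are 2 negative, 1 zero pivots.
Hence Q is negative semidefinite.

negative semidefinite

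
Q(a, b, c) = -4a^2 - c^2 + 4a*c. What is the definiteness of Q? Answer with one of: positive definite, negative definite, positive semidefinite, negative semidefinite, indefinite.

The associated matrix is A = [[-4, 0, 2], [0, 0, 0], [2, 0, -1]].
Congruent diagonalization of A (simultaneous row and column reduction) yields pivots -4, 0, 0.
Counting signs: 1 negative, 2 zero.
Hence Q is negative semidefinite.

negative semidefinite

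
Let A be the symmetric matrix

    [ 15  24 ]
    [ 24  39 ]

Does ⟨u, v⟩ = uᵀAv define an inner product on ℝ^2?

yes

Congruent diagonalization of A (simultaneous row and column reduction) yields pivots 15, 3/5.
So there are 2 positive pivots.
Hence Q is positive definite.
⟨·,·⟩ is an inner product exactly when A is positive definite.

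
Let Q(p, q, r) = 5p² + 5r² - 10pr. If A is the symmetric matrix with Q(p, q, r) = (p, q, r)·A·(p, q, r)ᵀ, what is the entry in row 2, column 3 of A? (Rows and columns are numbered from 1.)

0

The coefficient of q·r in Q is 0. For a symmetric A this equals A[2,3] + A[3,2] = 2·A[2,3].
So A[2,3] = 0/2 = 0.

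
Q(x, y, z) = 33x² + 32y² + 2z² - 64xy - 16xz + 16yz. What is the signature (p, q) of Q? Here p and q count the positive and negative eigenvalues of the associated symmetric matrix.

The symmetric matrix is A = [[33, -32, -8], [-32, 32, 8], [-8, 8, 2]].
Row-reducing A symmetrically gives the diagonal entries 33, 32/33, 0.
So there are 2 positive, 1 zero pivots.

(2, 0)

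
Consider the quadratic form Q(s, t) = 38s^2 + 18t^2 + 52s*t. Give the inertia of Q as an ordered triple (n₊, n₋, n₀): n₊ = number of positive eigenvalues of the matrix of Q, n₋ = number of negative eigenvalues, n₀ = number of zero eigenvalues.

Write A = [[38, 26], [26, 18]].
An LDLᵀ factorisation of A has diagonal entries 38, 4/19.
So there are 2 positive pivots.

(2, 0, 0)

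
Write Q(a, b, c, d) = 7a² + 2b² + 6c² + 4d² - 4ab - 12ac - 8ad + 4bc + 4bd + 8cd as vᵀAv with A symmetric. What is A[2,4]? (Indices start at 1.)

2

The coefficient of b·d in Q is 4. For a symmetric A this equals A[2,4] + A[4,2] = 2·A[2,4].
So A[2,4] = 4/2 = 2.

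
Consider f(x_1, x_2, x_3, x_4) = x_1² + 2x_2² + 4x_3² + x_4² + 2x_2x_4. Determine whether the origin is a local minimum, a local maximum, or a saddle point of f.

The Hessian at the origin is H = [[2, 0, 0, 0], [0, 4, 0, 2], [0, 0, 8, 0], [0, 2, 0, 2]].
Congruent diagonalization of H (simultaneous row and column reduction) yields pivots 2, 4, 8, 1.
That gives 4 positive pivots.
H is positive definite, so the origin is a strict local minimum.

local minimum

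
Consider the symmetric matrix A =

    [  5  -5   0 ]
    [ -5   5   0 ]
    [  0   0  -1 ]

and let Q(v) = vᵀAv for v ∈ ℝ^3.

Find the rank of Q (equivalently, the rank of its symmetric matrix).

Row-reducing A symmetrically gives the diagonal entries 5, 0, -1.
So there are 1 positive, 1 negative, 1 zero pivots.
The rank is the number of nonzero pivots: 2.

2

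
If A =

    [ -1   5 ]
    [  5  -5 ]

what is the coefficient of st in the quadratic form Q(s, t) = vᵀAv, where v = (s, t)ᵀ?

10

The coefficient of st is A[1,2] + A[2,1] = 2·5 = 10.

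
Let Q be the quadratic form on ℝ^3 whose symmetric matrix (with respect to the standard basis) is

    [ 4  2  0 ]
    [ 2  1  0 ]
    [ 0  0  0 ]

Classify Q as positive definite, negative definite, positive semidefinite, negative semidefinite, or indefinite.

Symmetric row and column elimination reduces A to a congruent diagonal form with pivots 4, 0, 0.
Counting signs: 1 positive, 2 zero.
Hence Q is positive semidefinite.

positive semidefinite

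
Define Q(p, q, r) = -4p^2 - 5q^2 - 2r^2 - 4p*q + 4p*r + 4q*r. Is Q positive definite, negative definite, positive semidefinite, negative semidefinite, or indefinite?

negative definite

The symmetric matrix of Q is A = [[-4, -2, 2], [-2, -5, 2], [2, 2, -2]].
Leading principal minors: Δ_1 = -4, Δ_2 = 16, Δ_3 = -12.
The signs alternate starting with Δ_1 < 0, so by Sylvester's criterion Q is negative definite.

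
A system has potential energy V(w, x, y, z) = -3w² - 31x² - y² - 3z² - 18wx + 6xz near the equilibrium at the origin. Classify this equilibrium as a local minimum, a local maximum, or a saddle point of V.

The Hessian at the origin is H = [[-6, -18, 0, 0], [-18, -62, 0, 6], [0, 0, -2, 0], [0, 6, 0, -6]].
Symmetric row and column elimination reduces H to a congruent diagonal form with pivots -6, -8, -2, -3/2.
So there are 4 negative pivots.
H is negative definite, so the origin is a strict local maximum.

local maximum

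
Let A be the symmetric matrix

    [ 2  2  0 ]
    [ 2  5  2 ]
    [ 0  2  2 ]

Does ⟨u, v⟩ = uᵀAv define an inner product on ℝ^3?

yes

Row-reducing A symmetrically gives the diagonal entries 2, 3, 2/3.
Counting signs: 3 positive.
Hence Q is positive definite.
⟨·,·⟩ is an inner product exactly when A is positive definite.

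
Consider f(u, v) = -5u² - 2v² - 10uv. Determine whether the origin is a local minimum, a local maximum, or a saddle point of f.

saddle point

The Hessian at the origin is H = [[-10, -10], [-10, -4]].
det H = -10·-4 − (-10)² = -60 < 0, so H is indefinite.
Therefore the origin is a saddle point.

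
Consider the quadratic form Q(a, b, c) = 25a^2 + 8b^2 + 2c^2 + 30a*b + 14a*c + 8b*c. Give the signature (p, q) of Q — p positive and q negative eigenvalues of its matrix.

The symmetric matrix is A = [[25, 15, 7], [15, 8, 4], [7, 4, 2]].
Symmetric row and column elimination reduces A to a congruent diagonal form with pivots 25, -1, 2/25.
So there are 2 positive, 1 negative pivots.

(2, 1)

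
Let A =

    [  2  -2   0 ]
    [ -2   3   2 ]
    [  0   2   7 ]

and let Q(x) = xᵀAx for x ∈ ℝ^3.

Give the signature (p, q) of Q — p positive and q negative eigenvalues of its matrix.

(3, 0)

Congruent diagonalization of A (simultaneous row and column reduction) yields pivots 2, 1, 3.
Counting signs: 3 positive.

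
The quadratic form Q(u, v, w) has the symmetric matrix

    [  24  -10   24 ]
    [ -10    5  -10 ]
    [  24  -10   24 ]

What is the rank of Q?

2

Applying the same elementary operations to the rows and columns of A produces a congruent diagonal matrix with entries 24, 5/6, 0.
Counting signs: 2 positive, 1 zero.
The rank is the number of nonzero pivots: 2.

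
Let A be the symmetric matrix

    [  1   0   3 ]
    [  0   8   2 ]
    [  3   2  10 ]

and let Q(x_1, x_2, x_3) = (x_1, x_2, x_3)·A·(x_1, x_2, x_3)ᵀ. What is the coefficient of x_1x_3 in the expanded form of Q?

The coefficient of x_1x_3 is A[1,3] + A[3,1] = 2·3 = 6.

6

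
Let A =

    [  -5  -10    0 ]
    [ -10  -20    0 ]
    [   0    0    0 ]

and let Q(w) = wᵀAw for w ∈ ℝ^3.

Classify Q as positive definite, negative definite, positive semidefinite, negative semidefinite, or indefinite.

Applying the same elementary operations to the rows and columns of A produces a congruent diagonal matrix with entries -5, 0, 0.
Counting signs: 1 negative, 2 zero.
Hence Q is negative semidefinite.

negative semidefinite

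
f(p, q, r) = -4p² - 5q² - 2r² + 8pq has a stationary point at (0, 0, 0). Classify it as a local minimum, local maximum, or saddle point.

The Hessian at the origin is H = [[-8, 8, 0], [8, -10, 0], [0, 0, -4]].
Row-reducing H symmetrically gives the diagonal entries -8, -2, -4.
So there are 3 negative pivots.
H is negative definite, so the origin is a strict local maximum.

local maximum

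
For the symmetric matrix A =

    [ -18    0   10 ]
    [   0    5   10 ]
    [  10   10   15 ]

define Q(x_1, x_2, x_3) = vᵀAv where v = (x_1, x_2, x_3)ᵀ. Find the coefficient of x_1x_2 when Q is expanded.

0

The coefficient of x_1x_2 is A[1,2] + A[2,1] = 2·0 = 0.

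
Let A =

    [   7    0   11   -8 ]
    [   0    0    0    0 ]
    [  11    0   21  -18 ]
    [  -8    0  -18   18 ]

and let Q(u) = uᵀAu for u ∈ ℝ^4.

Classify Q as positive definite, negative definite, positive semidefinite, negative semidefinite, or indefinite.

positive semidefinite

Symmetric row and column elimination reduces A to a congruent diagonal form with pivots 7, 0, 26/7, 12/13.
So there are 3 positive, 1 zero pivots.
Hence Q is positive semidefinite.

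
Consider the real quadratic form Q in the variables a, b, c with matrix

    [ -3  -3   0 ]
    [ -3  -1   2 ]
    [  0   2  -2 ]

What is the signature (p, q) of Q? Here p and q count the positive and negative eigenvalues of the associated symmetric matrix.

Row-reducing A symmetrically gives the diagonal entries -3, 2, -4.
That gives 1 positive, 2 negative pivots.

(1, 2)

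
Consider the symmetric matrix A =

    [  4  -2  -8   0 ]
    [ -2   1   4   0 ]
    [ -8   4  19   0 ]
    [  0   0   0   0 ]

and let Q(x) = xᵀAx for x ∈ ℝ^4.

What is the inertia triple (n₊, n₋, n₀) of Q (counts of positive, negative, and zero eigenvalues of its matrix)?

(2, 0, 2)

Applying the same elementary operations to the rows and columns of A produces a congruent diagonal matrix with entries 4, 0, 3, 0.
Counting signs: 2 positive, 2 zero.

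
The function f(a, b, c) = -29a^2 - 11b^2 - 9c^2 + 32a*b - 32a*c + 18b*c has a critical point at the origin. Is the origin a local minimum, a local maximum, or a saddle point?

The Hessian at the origin is H = [[-58, 32, -32], [32, -22, 18], [-32, 18, -18]].
An LDLᵀ factorisation of H has diagonal entries -58, -126/29, -20/63.
Counting signs: 3 negative.
H is negative definite, so the origin is a strict local maximum.

local maximum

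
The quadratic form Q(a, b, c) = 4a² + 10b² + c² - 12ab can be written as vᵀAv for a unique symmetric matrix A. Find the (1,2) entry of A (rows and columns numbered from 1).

The coefficient of a·b in Q is -12. For a symmetric A this equals A[1,2] + A[2,1] = 2·A[1,2].
So A[1,2] = -12/2 = -6.

-6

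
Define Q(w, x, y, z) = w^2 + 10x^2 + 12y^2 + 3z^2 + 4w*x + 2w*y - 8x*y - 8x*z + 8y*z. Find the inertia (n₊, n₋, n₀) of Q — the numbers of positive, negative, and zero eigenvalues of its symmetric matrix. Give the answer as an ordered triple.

(4, 0, 0)

The associated matrix is A = [[1, 2, 1, 0], [2, 10, -4, -4], [1, -4, 12, 4], [0, -4, 4, 3]].
Row-reducing A symmetrically gives the diagonal entries 1, 6, 5, 1/3.
That gives 4 positive pivots.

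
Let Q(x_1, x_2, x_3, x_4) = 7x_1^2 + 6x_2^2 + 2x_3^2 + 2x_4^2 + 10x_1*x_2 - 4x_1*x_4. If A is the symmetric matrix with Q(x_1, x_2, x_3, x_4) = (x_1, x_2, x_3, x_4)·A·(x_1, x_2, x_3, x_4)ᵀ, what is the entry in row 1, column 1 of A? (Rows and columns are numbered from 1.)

The coefficient of x_1^2 in Q is 7, and that is exactly A[1,1].

7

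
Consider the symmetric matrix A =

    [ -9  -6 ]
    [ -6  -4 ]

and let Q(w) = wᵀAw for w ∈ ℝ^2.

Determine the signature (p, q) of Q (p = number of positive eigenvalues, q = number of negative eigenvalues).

(0, 1)

Congruent diagonalization of A (simultaneous row and column reduction) yields pivots -9, 0.
So there are 1 negative, 1 zero pivots.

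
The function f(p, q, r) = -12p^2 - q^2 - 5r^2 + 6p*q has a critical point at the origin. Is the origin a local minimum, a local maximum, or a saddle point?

The Hessian at the origin is H = [[-24, 6, 0], [6, -2, 0], [0, 0, -10]].
An LDLᵀ factorisation of H has diagonal entries -24, -1/2, -10.
So there are 3 negative pivots.
H is negative definite, so the origin is a strict local maximum.

local maximum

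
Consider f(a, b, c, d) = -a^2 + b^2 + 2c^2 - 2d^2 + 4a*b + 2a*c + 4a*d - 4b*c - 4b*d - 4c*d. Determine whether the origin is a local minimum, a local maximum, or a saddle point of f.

saddle point

The Hessian at the origin is H = [[-2, 4, 2, 4], [4, 2, -4, -4], [2, -4, 4, -4], [4, -4, -4, -4]].
An LDLᵀ factorisation of H has diagonal entries -2, 10, 6, 12/5.
Counting signs: 3 positive, 1 negative.
H is indefinite, so the origin is a saddle point.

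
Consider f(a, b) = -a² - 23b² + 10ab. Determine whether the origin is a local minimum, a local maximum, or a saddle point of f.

The Hessian at the origin is H = [[-2, 10], [10, -46]].
det H = -2·-46 − (10)² = -8 < 0, so H is indefinite.
Therefore the origin is a saddle point.

saddle point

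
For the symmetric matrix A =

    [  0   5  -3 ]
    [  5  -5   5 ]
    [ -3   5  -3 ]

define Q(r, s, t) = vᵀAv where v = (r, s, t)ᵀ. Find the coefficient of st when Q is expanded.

The coefficient of st is A[2,3] + A[3,2] = 2·5 = 10.

10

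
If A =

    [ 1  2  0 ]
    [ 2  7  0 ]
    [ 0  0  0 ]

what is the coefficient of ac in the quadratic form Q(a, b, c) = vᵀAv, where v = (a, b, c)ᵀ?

The coefficient of ac is A[1,3] + A[3,1] = 2·0 = 0.

0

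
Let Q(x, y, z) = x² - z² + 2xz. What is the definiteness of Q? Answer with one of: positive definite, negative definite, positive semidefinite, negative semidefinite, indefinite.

indefinite

The symmetric matrix is A = [[1, 0, 1], [0, 0, 0], [1, 0, -1]].
Congruent diagonalization of A (simultaneous row and column reduction) yields pivots 1, 0, -2.
That gives 1 positive, 1 negative, 1 zero pivots.
Hence Q is indefinite.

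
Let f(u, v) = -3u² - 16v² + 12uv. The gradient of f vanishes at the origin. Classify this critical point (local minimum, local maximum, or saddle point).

local maximum

The Hessian at the origin is H = [[-6, 12], [12, -32]].
det H = -6·-32 − (12)² = 48 > 0 and H[1,1] = -6 < 0, so H is negative definite.
Therefore the origin is a local maximum.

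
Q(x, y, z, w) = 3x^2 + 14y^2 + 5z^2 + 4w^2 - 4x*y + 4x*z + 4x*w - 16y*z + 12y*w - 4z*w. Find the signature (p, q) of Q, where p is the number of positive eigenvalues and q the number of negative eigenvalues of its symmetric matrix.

(3, 1)

The associated matrix is A = [[3, -2, 2, 2], [-2, 14, -8, 6], [2, -8, 5, -2], [2, 6, -2, 4]].
An LDLᵀ factorisation of A has diagonal entries 3, 38/3, 3/19, -10/3.
So there are 3 positive, 1 negative pivots.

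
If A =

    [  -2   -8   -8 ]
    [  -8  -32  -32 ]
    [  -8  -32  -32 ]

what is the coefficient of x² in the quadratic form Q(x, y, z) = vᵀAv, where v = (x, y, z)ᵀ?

-2

The coefficient of x² is the diagonal entry A[1,1] = -2.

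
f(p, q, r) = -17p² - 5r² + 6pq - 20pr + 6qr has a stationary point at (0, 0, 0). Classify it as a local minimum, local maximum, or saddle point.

saddle point

The Hessian at the origin is H = [[-34, 6, -20], [6, 0, 6], [-20, 6, -10]].
Symmetric row and column elimination reduces H to a congruent diagonal form with pivots -34, 18/17, -4.
That gives 1 positive, 2 negative pivots.
H is indefinite, so the origin is a saddle point.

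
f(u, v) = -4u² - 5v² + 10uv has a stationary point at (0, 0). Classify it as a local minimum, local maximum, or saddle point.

The Hessian at the origin is H = [[-8, 10], [10, -10]].
det H = -8·-10 − (10)² = -20 < 0, so H is indefinite.
Therefore the origin is a saddle point.

saddle point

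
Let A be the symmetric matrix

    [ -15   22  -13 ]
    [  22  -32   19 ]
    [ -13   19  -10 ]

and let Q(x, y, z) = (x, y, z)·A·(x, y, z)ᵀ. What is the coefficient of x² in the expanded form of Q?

-15

The coefficient of x² is the diagonal entry A[1,1] = -15.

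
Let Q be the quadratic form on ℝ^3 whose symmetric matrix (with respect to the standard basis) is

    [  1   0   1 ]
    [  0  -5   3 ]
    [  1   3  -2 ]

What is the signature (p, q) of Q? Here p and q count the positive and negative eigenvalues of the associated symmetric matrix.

(1, 2)

An LDLᵀ factorisation of A has diagonal entries 1, -5, -6/5.
That gives 1 positive, 2 negative pivots.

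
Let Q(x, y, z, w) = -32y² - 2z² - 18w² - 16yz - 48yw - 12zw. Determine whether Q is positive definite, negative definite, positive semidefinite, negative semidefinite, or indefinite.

The associated matrix is A = [[0, 0, 0, 0], [0, -32, -8, -24], [0, -8, -2, -6], [0, -24, -6, -18]].
Congruent diagonalization of A (simultaneous row and column reduction) yields pivots 0, -32, 0, 0.
So there are 1 negative, 3 zero pivots.
Hence Q is negative semidefinite.

negative semidefinite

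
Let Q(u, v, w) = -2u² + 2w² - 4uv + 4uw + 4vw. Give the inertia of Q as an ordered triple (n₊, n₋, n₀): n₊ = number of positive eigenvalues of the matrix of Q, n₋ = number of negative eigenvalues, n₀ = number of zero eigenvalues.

Write A = [[-2, -2, 2], [-2, 0, 2], [2, 2, 2]].
Congruent diagonalization of A (simultaneous row and column reduction) yields pivots -2, 2, 4.
That gives 2 positive, 1 negative pivots.

(2, 1, 0)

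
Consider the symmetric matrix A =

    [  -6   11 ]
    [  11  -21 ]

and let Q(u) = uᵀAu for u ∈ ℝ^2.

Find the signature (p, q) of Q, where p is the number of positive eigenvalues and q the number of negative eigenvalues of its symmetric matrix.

Symmetric row and column elimination reduces A to a congruent diagonal form with pivots -6, -5/6.
That gives 2 negative pivots.

(0, 2)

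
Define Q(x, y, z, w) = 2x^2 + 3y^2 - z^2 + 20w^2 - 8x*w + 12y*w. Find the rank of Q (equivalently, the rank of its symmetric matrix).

Write A = [[2, 0, 0, -4], [0, 3, 0, 6], [0, 0, -1, 0], [-4, 6, 0, 20]].
Applying the same elementary operations to the rows and columns of A produces a congruent diagonal matrix with entries 2, 3, -1, 0.
That gives 2 positive, 1 negative, 1 zero pivots.
The rank is the number of nonzero pivots: 3.

3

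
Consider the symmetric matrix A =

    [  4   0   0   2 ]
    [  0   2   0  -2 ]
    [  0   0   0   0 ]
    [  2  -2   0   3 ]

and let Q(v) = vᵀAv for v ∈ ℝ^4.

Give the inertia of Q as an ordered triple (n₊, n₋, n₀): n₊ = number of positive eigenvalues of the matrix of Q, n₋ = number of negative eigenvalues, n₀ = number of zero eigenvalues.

(2, 0, 2)

Congruent diagonalization of A (simultaneous row and column reduction) yields pivots 4, 2, 0, 0.
That gives 2 positive, 2 zero pivots.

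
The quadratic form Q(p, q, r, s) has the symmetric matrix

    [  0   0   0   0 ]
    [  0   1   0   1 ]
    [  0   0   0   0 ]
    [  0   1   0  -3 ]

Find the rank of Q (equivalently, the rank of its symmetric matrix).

Row-reducing A symmetrically gives the diagonal entries 0, 1, 0, -4.
Counting signs: 1 positive, 1 negative, 2 zero.
The rank is the number of nonzero pivots: 2.

2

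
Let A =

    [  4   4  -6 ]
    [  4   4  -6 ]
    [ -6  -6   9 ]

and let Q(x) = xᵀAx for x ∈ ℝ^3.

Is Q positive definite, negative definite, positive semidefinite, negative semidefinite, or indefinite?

positive semidefinite

Row-reducing A symmetrically gives the diagonal entries 4, 0, 0.
That gives 1 positive, 2 zero pivots.
Hence Q is positive semidefinite.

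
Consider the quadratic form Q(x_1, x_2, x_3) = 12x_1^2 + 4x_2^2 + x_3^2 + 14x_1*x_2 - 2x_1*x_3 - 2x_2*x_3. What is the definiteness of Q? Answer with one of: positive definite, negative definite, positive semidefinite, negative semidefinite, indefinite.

The symmetric matrix is A = [[12, 7, -1], [7, 4, -1], [-1, -1, 1]].
Symmetric row and column elimination reduces A to a congruent diagonal form with pivots 12, -1/12, 3.
Counting signs: 2 positive, 1 negative.
Hence Q is indefinite.

indefinite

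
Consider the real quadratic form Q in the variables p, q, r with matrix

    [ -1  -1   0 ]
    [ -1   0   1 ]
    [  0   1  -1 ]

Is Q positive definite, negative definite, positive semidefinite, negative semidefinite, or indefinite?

Congruent diagonalization of A (simultaneous row and column reduction) yields pivots -1, 1, -2.
That gives 1 positive, 2 negative pivots.
Hence Q is indefinite.

indefinite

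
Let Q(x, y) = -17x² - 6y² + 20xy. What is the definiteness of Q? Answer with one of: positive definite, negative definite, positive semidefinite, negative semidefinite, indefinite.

negative definite

The symmetric matrix of Q is [[-17, 10], [10, -6]].
For the 2×2 matrix [[-17, 10], [10, -6]]: det = -17·-6 − (10)² = 2, trace = -23.
det > 0 so both eigenvalues share the sign of the trace; trace = -23 < 0 ⇒ both negative.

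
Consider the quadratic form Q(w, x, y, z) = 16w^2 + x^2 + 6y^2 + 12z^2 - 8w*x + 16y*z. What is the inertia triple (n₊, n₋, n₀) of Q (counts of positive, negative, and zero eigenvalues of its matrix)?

(3, 0, 1)

The associated matrix is A = [[16, -4, 0, 0], [-4, 1, 0, 0], [0, 0, 6, 8], [0, 0, 8, 12]].
Row-reducing A symmetrically gives the diagonal entries 16, 0, 6, 4/3.
That gives 3 positive, 1 zero pivots.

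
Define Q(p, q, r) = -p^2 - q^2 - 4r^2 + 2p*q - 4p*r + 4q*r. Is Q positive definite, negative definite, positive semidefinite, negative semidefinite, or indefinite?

The associated matrix is A = [[-1, 1, -2], [1, -1, 2], [-2, 2, -4]].
Symmetric row and column elimination reduces A to a congruent diagonal form with pivots -1, 0, 0.
Counting signs: 1 negative, 2 zero.
Hence Q is negative semidefinite.

negative semidefinite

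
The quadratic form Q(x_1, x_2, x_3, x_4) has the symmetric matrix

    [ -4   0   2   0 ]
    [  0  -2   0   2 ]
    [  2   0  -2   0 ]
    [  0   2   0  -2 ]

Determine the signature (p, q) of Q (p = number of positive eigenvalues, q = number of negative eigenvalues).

Congruent diagonalization of A (simultaneous row and column reduction) yields pivots -4, -2, -1, 0.
So there are 3 negative, 1 zero pivots.

(0, 3)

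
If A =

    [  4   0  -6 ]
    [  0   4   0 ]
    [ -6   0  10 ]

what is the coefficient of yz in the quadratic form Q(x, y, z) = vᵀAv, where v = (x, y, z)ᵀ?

The coefficient of yz is A[2,3] + A[3,2] = 2·0 = 0.

0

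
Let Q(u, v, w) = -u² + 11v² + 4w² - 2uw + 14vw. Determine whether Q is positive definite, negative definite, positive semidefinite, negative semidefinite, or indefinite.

indefinite

Write A = [[-1, 0, -1], [0, 11, 7], [-1, 7, 4]].
Congruent diagonalization of A (simultaneous row and column reduction) yields pivots -1, 11, 6/11.
That gives 2 positive, 1 negative pivots.
Hence Q is indefinite.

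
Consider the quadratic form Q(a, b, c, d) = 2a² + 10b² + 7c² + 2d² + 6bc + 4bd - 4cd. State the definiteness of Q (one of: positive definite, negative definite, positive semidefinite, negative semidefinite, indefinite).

The symmetric matrix of Q is A = [[2, 0, 0, 0], [0, 10, 3, 2], [0, 3, 7, -2], [0, 2, -2, 2]].
Leading principal minors: Δ_1 = 2, Δ_2 = 20, Δ_3 = 122, Δ_4 = 60.
All leading principal minors are positive, so by Sylvester's criterion Q is positive definite.

positive definite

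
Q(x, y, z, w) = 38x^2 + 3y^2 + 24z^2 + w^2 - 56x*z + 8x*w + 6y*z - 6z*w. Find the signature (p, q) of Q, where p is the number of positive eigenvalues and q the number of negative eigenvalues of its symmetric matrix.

(4, 0)

Write A = [[38, 0, -28, 4], [0, 3, 3, 0], [-28, 3, 24, -3], [4, 0, -3, 1]].
Applying the same elementary operations to the rows and columns of A produces a congruent diagonal matrix with entries 38, 3, 7/19, 4/7.
So there are 4 positive pivots.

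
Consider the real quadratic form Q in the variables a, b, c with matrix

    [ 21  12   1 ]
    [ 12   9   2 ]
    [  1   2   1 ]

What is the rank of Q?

2

Congruent diagonalization of A (simultaneous row and column reduction) yields pivots 21, 15/7, 0.
Counting signs: 2 positive, 1 zero.
The rank is the number of nonzero pivots: 2.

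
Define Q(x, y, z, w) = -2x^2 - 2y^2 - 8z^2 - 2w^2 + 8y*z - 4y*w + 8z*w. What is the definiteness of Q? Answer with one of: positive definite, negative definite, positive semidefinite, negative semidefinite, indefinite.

negative semidefinite

The associated matrix is A = [[-2, 0, 0, 0], [0, -2, 4, -2], [0, 4, -8, 4], [0, -2, 4, -2]].
Symmetric row and column elimination reduces A to a congruent diagonal form with pivots -2, -2, 0, 0.
So there are 2 negative, 2 zero pivots.
Hence Q is negative semidefinite.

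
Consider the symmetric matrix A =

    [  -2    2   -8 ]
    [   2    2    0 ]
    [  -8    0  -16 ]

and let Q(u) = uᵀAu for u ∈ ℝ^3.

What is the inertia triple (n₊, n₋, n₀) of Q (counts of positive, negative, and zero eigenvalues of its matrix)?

Congruent diagonalization of A (simultaneous row and column reduction) yields pivots -2, 4, 0.
Counting signs: 1 positive, 1 negative, 1 zero.

(1, 1, 1)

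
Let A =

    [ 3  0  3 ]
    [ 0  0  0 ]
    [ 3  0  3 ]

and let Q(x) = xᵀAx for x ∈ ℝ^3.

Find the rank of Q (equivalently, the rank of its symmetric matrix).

Congruent diagonalization of A (simultaneous row and column reduction) yields pivots 3, 0, 0.
So there are 1 positive, 2 zero pivots.
The rank is the number of nonzero pivots: 1.

1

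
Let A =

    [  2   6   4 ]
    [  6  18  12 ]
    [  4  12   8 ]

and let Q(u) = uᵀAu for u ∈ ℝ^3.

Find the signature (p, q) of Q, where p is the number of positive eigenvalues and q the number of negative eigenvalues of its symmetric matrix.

Congruent diagonalization of A (simultaneous row and column reduction) yields pivots 2, 0, 0.
So there are 1 positive, 2 zero pivots.

(1, 0)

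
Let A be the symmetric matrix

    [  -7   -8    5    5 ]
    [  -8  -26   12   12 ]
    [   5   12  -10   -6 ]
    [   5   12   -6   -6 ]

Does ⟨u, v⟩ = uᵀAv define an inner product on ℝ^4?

Symmetric row and column elimination reduces A to a congruent diagonal form with pivots -7, -118/7, -241/59, -20/241.
So there are 4 negative pivots.
Hence Q is negative definite.
⟨·,·⟩ is an inner product exactly when A is positive definite.

no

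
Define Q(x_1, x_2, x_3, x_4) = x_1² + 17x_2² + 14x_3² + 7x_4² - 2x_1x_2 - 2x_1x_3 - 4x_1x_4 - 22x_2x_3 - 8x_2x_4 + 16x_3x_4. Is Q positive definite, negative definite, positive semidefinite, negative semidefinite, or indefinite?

The symmetric matrix of Q is A = [[1, -1, -1, -2], [-1, 17, -11, -4], [-1, -11, 14, 8], [-2, -4, 8, 7]].
Leading principal minors: Δ_1 = 1, Δ_2 = 16, Δ_3 = 64, Δ_4 = 12.
All leading principal minors are positive, so by Sylvester's criterion Q is positive definite.

positive definite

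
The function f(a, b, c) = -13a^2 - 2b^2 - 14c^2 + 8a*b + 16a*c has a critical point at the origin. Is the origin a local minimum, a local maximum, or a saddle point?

The Hessian at the origin is H = [[-26, 8, 16], [8, -4, 0], [16, 0, -28]].
Applying the same elementary operations to the rows and columns of H produces a congruent diagonal matrix with entries -26, -20/13, -12/5.
So there are 3 negative pivots.
H is negative definite, so the origin is a strict local maximum.

local maximum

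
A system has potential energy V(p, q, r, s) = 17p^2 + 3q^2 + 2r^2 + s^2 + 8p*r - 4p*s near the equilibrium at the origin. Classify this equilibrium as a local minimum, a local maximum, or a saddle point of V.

The Hessian at the origin is H = [[34, 0, 8, -4], [0, 6, 0, 0], [8, 0, 4, 0], [-4, 0, 0, 2]].
Congruent diagonalization of H (simultaneous row and column reduction) yields pivots 34, 6, 36/17, 10/9.
So there are 4 positive pivots.
H is positive definite, so the origin is a strict local minimum.

local minimum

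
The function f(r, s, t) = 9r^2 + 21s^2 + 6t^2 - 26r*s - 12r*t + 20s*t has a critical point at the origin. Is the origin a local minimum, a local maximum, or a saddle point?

The Hessian at the origin is H = [[18, -26, -12], [-26, 42, 20], [-12, 20, 12]].
Row-reducing H symmetrically gives the diagonal entries 18, 40/9, 12/5.
That gives 3 positive pivots.
H is positive definite, so the origin is a strict local minimum.

local minimum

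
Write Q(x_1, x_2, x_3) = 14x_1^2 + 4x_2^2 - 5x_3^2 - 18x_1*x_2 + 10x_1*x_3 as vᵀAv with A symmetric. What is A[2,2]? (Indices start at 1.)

The coefficient of x_2^2 in Q is 4, and that is exactly A[2,2].

4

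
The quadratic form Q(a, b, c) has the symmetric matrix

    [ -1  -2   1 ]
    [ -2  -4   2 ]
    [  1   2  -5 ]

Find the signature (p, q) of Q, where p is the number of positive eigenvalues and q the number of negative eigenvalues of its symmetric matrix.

(0, 2)

Row-reducing A symmetrically gives the diagonal entries -1, 0, -4.
That gives 2 negative, 1 zero pivots.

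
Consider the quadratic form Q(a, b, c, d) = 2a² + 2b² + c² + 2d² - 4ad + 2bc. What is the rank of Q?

3

The associated matrix is A = [[2, 0, 0, -2], [0, 2, 1, 0], [0, 1, 1, 0], [-2, 0, 0, 2]].
Row-reducing A symmetrically gives the diagonal entries 2, 2, 1/2, 0.
That gives 3 positive, 1 zero pivots.
The rank is the number of nonzero pivots: 3.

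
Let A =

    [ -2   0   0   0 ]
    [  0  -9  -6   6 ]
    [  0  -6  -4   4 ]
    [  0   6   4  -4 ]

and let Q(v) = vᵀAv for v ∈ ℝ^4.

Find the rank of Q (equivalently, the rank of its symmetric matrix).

2

Symmetric row and column elimination reduces A to a congruent diagonal form with pivots -2, -9, 0, 0.
So there are 2 negative, 2 zero pivots.
The rank is the number of nonzero pivots: 2.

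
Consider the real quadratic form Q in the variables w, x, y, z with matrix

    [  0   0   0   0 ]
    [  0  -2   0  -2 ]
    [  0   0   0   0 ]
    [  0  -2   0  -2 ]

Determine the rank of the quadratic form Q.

1

Symmetric row and column elimination reduces A to a congruent diagonal form with pivots 0, -2, 0, 0.
So there are 1 negative, 3 zero pivots.
The rank is the number of nonzero pivots: 1.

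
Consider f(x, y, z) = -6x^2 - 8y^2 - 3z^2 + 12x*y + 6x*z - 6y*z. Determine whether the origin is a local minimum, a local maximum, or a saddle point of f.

local maximum

The Hessian at the origin is H = [[-12, 12, 6], [12, -16, -6], [6, -6, -6]].
Congruent diagonalization of H (simultaneous row and column reduction) yields pivots -12, -4, -3.
So there are 3 negative pivots.
H is negative definite, so the origin is a strict local maximum.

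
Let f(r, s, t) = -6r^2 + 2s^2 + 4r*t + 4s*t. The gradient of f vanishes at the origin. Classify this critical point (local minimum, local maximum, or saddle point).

The Hessian at the origin is H = [[-12, 0, 4], [0, 4, 4], [4, 4, 0]].
Applying the same elementary operations to the rows and columns of H produces a congruent diagonal matrix with entries -12, 4, -8/3.
That gives 1 positive, 2 negative pivots.
H is indefinite, so the origin is a saddle point.

saddle point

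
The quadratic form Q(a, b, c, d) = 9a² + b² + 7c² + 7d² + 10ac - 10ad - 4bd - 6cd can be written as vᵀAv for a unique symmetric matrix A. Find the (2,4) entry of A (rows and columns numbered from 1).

-2

The coefficient of b·d in Q is -4. For a symmetric A this equals A[2,4] + A[4,2] = 2·A[2,4].
So A[2,4] = -4/2 = -2.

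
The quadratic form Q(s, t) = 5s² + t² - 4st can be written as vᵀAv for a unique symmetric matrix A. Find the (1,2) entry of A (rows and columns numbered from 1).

The coefficient of s·t in Q is -4. For a symmetric A this equals A[1,2] + A[2,1] = 2·A[1,2].
So A[1,2] = -4/2 = -2.

-2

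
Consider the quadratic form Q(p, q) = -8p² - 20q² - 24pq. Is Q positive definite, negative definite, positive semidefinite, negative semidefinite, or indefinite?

negative definite

Write A = [[-8, -12], [-12, -20]].
An LDLᵀ factorisation of A has diagonal entries -8, -2.
So there are 2 negative pivots.
Hence Q is negative definite.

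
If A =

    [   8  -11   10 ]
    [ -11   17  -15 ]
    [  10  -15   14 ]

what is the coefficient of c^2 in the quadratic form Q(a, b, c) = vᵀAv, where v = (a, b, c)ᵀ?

The coefficient of c^2 is the diagonal entry A[3,3] = 14.

14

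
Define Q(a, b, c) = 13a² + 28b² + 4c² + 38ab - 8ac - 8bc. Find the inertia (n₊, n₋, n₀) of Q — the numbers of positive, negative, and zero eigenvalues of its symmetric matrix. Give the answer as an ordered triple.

(2, 1, 0)

Write A = [[13, 19, -4], [19, 28, -4], [-4, -4, 4]].
An LDLᵀ factorisation of A has diagonal entries 13, 3/13, -12.
That gives 2 positive, 1 negative pivots.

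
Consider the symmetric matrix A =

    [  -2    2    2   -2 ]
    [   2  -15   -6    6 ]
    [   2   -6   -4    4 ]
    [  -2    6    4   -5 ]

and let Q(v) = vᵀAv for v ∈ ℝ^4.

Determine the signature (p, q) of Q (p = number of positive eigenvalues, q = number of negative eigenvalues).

(0, 4)

Row-reducing A symmetrically gives the diagonal entries -2, -13, -10/13, -1.
That gives 4 negative pivots.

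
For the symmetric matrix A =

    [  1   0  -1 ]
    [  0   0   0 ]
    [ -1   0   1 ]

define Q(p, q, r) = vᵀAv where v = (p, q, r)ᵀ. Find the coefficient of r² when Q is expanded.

The coefficient of r² is the diagonal entry A[3,3] = 1.

1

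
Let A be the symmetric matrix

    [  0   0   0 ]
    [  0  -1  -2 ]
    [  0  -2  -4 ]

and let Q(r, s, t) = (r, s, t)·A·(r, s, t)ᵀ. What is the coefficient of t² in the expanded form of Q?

-4

The coefficient of t² is the diagonal entry A[3,3] = -4.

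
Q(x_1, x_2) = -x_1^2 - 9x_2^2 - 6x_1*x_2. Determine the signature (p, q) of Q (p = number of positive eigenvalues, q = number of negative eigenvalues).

The symmetric matrix is A = [[-1, -3], [-3, -9]].
Symmetric row and column elimination reduces A to a congruent diagonal form with pivots -1, 0.
So there are 1 negative, 1 zero pivots.

(0, 1)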